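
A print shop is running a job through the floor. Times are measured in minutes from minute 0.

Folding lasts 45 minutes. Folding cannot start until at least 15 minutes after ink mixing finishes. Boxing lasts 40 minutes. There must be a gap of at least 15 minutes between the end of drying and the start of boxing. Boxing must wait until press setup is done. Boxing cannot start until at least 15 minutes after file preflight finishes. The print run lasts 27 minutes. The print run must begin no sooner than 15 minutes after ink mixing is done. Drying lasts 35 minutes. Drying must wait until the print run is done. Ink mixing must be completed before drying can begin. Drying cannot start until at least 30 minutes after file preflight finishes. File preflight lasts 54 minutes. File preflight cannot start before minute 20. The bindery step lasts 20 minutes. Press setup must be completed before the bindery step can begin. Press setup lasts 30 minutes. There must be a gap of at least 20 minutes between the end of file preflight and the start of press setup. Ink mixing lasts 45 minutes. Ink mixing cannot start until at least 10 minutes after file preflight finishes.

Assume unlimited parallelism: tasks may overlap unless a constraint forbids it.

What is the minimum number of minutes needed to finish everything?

261

File preflight waits on its own release at minute 20, so it starts at minute 20 and finishes at 20 + 54 = minute 74.
After file preflight (finishes minute 74, plus 20-minute gap → minute 94), press setup can start at minute 94 and finishes at minute 124.
The bindery step cannot begin until press setup (finishes minute 124). It runs from minute 124 to 124 + 20 = minute 144.
Ink mixing waits on file preflight (finishes minute 74, plus 10-minute gap → minute 84), so it starts at minute 84 and finishes at 84 + 45 = minute 129.
Folding cannot begin until ink mixing (finishes minute 129, plus 15-minute gap → minute 144). It runs from minute 144 to 144 + 45 = minute 189.
The print run cannot begin until ink mixing (finishes minute 129, plus 15-minute gap → minute 144). It runs from minute 144 to 144 + 27 = minute 171.
Drying needs all of the print run (finishes minute 171); ink mixing (finishes minute 129); file preflight (finishes minute 74, plus 30-minute gap → minute 104). That puts its earliest start at minute 171; it finishes at 171 + 35 = minute 206.
Boxing has to wait for drying (finishes minute 206, plus 15-minute gap → minute 221); press setup (finishes minute 124); file preflight (finishes minute 74, plus 15-minute gap → minute 89). The latest of these is minute 221, so boxing runs minute 221 to 221 + 40 = minute 261.
All tasks are finished once the last one completes. Finish times: File preflight at 74, Ink mixing at 129, Press setup at 124, The print run at 171, Drying at 206, Folding at 189, The bindery step at 144, Boxing at 261. The latest is minute 261.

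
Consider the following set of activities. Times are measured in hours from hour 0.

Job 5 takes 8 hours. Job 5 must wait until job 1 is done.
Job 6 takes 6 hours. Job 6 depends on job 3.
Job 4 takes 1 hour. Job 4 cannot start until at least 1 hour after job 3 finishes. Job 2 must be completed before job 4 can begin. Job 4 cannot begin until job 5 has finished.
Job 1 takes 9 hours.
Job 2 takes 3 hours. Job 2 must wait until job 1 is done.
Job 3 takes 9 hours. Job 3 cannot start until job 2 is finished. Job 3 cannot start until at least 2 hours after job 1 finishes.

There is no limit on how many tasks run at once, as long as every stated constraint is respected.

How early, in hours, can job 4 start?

22

Job 1 has no prerequisites, so it starts at hour 0 and finishes at hour 9.
Job 5 waits on job 1 (finishes hour 9), so it starts at hour 9 and finishes at 9 + 8 = hour 17.
Job 2 cannot begin until job 1 (finishes hour 9). It runs from hour 9 to 9 + 3 = hour 12.
For job 3: job 2 (finishes hour 12); job 1 (finishes hour 9, plus 2-hour gap → hour 11). Taking the maximum gives a start of hour 12, and it finishes at 12 + 9 = hour 21.
Job 4 waits on job 3 (finishes hour 21, plus 1-hour gap → hour 22); job 2 (finishes hour 12); job 5 (finishes hour 17). The latest of these is hour 22, which is the earliest job 4 can start.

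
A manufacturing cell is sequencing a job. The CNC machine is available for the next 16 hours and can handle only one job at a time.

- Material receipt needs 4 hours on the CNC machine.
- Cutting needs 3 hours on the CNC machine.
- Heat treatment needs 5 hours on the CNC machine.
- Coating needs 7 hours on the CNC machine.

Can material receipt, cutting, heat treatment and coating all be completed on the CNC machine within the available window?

No

Running back to back, the jobs need 4 + 3 + 5 + 7 = 19 hours on the CNC machine.
Since 19 > 16, they cannot all fit.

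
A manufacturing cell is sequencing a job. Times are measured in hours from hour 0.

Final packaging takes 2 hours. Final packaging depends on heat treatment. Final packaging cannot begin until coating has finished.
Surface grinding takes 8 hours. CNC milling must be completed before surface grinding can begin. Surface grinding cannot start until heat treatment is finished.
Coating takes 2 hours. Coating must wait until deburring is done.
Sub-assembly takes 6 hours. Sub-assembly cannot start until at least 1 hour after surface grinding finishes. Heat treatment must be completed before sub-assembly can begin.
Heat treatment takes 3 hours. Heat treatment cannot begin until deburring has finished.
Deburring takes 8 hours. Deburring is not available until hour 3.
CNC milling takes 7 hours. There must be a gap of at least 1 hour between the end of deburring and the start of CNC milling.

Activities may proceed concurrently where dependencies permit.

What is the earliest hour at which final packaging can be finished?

Deburring waits on its own release at hour 3, so it starts at hour 3 and finishes at 3 + 8 = hour 11.
Coating waits on deburring (finishes hour 11), so it starts at hour 11 and finishes at 11 + 2 = hour 13.
Heat treatment waits on deburring (finishes hour 11), so it starts at hour 11 and finishes at 11 + 3 = hour 14.
Final packaging needs all of heat treatment (finishes hour 14); coating (finishes hour 13). That puts its earliest start at hour 14; it finishes at 14 + 2 = hour 16.

16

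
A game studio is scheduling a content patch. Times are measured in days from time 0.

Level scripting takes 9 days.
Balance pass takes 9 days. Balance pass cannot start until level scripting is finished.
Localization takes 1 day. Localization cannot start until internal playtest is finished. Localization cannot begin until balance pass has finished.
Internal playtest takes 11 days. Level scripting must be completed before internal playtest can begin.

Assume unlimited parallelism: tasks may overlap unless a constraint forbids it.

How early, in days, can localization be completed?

21

Level scripting has no prerequisites, so it starts at day 0 and finishes at day 9.
After level scripting (finishes day 9), balance pass can start at day 9 and finishes at day 18.
Internal playtest waits on level scripting (finishes day 9), so it starts at day 9 and finishes at 9 + 11 = day 20.
Localization has to wait for internal playtest (finishes day 20); balance pass (finishes day 18). The latest of these is day 20, so localization runs day 20 to 20 + 1 = day 21.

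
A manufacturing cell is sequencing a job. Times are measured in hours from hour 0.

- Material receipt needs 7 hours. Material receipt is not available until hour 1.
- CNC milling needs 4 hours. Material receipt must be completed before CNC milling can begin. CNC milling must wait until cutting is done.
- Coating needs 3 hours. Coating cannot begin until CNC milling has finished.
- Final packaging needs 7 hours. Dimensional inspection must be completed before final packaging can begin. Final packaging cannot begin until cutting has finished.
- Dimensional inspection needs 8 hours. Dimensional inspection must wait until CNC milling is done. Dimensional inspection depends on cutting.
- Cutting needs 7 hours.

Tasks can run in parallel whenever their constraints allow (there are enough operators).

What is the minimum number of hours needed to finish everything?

Cutting has no prerequisites, so it starts at hour 0 and finishes at hour 7.
After its own release at hour 1, material receipt can start at hour 1 and finishes at hour 8.
CNC milling needs all of material receipt (finishes hour 8); cutting (finishes hour 7). That puts its earliest start at hour 8; it finishes at 8 + 4 = hour 12.
Coating cannot begin until CNC milling (finishes hour 12). It runs from hour 12 to 12 + 3 = hour 15.
Dimensional inspection has to wait for CNC milling (finishes hour 12); cutting (finishes hour 7). The latest of these is hour 12, so dimensional inspection runs hour 12 to 12 + 8 = hour 20.
For final packaging: dimensional inspection (finishes hour 20); cutting (finishes hour 7). Taking the maximum gives a start of hour 20, and it finishes at 20 + 7 = hour 27.
All tasks are finished once the last one completes. Finish times: Material receipt at 8, Cutting at 7, CNC milling at 12, Dimensional inspection at 20, Coating at 15, Final packaging at 27. The latest is hour 27.

27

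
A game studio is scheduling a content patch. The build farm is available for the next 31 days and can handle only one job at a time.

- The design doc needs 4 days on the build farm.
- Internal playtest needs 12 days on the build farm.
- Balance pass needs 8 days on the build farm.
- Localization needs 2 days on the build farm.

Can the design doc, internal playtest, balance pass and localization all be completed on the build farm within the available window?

Running back to back, the jobs need 4 + 12 + 8 + 2 = 26 days on the build farm.
Since 26 ≤ 31, they fit within the window.

Yes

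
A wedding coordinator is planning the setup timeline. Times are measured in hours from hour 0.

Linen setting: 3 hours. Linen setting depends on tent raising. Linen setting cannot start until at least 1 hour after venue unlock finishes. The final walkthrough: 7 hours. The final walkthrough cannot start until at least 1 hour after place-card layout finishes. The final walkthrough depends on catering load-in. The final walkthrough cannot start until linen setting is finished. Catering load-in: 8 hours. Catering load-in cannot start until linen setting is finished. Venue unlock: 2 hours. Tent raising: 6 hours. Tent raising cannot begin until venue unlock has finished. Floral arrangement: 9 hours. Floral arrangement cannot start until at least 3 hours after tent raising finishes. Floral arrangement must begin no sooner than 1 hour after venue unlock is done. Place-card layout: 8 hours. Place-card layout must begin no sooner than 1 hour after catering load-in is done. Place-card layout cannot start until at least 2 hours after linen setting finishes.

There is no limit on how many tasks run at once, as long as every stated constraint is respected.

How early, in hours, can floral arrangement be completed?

20

Nothing blocks venue unlock, so it runs from hour 0 to hour 2.
Tent raising waits on venue unlock (finishes hour 2), so it starts at hour 2 and finishes at 2 + 6 = hour 8.
Floral arrangement needs all of tent raising (finishes hour 8, plus 3-hour gap → hour 11); venue unlock (finishes hour 2, plus 1-hour gap → hour 3). That puts its earliest start at hour 11; it finishes at 11 + 9 = hour 20.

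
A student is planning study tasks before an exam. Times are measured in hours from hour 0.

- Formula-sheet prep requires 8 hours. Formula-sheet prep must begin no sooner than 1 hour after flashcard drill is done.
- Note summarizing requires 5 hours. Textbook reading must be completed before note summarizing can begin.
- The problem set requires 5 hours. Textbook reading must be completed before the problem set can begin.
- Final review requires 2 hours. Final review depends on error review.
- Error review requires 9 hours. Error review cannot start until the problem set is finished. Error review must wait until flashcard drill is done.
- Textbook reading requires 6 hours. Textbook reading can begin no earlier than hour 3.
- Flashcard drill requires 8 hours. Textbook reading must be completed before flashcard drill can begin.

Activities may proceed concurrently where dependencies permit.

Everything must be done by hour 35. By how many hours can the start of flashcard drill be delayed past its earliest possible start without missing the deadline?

Textbook reading waits on its own release at hour 3, so it starts at hour 3 and finishes at 3 + 6 = hour 9.
Flashcard drill waits on textbook reading (finishes hour 9), so it starts at hour 9 and finishes at 9 + 8 = hour 17.

Working backward from the deadline:
Nothing follows final review; the deadline of hour 35 is its only limit. It must start by 35 − 2 = hour 33.
Error review has to be done before final review (must start by hour 33). That means finishing by hour 33, i.e. starting by 33 − 9 = hour 24.
Nothing follows formula-sheet prep; the deadline of hour 35 is its only limit. It must start by 35 − 8 = hour 27.
For flashcard drill: error review (must start by hour 24); formula-sheet prep (must start by hour 27, minus 1-hour gap → hour 26). The most restrictive is hour 24; with an 8-hour duration, flashcard drill must start by hour 16.
So flashcard drill can start as early as hour 9 and as late as hour 16, giving 16 − 9 = 7 hours of slack.

7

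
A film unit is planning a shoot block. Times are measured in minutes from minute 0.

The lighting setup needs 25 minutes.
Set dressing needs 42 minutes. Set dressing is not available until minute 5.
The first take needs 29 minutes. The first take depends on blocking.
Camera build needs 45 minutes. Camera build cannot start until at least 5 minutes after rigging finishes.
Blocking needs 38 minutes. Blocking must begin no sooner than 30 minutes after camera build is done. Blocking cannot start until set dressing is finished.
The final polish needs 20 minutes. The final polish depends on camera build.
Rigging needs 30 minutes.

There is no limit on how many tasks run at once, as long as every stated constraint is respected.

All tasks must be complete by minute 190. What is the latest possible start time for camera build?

The first take must finish by minute 190; it takes 29 minutes, so it must start by 190 − 29 = minute 161.
Blocking has to be done before the first take (must start by minute 161). That means finishing by minute 161, i.e. starting by 161 − 38 = minute 123.
The final polish must finish by minute 190; it takes 20 minutes, so it must start by 190 − 20 = minute 170.
Camera build feeds blocking (must start by minute 123, minus 30-minute gap → minute 93); the final polish (must start by minute 170). Taking the minimum, camera build must finish by minute 93 and start by 93 − 45 = minute 48.

48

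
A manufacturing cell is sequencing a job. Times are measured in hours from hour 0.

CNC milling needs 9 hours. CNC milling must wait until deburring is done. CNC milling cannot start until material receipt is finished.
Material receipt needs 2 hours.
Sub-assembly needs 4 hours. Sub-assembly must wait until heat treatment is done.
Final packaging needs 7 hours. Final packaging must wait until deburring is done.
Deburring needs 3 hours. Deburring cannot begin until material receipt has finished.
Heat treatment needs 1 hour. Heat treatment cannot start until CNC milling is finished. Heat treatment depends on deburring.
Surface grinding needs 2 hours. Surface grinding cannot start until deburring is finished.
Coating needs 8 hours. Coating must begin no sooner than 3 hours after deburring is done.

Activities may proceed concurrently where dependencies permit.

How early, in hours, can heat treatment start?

14

Material receipt has no prerequisites, so it starts at hour 0 and finishes at hour 2.
Deburring waits on material receipt (finishes hour 2), so it starts at hour 2 and finishes at 2 + 3 = hour 5.
For CNC milling: deburring (finishes hour 5); material receipt (finishes hour 2). Taking the maximum gives a start of hour 5, and it finishes at 5 + 9 = hour 14.
Heat treatment waits on CNC milling (finishes hour 14); deburring (finishes hour 5). The latest of these is hour 14, which is the earliest heat treatment can start.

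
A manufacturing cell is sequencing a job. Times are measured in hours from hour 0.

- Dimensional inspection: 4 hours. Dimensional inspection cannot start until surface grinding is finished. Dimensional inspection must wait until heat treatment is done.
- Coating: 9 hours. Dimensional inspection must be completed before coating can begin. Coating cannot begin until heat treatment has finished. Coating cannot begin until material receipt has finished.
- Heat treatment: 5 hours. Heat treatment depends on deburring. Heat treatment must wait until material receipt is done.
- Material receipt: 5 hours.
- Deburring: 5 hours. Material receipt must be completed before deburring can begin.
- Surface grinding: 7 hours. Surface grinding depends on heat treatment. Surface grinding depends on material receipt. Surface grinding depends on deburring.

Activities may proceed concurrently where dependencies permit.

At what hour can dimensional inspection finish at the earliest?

26

Material receipt has no prerequisites, so it starts at hour 0 and finishes at hour 5.
After material receipt (finishes hour 5), deburring can start at hour 5 and finishes at hour 10.
Heat treatment has to wait for deburring (finishes hour 10); material receipt (finishes hour 5). The latest of these is hour 10, so heat treatment runs hour 10 to 10 + 5 = hour 15.
Surface grinding needs all of heat treatment (finishes hour 15); material receipt (finishes hour 5); deburring (finishes hour 10). That puts its earliest start at hour 15; it finishes at 15 + 7 = hour 22.
Dimensional inspection cannot start until surface grinding (finishes hour 22); heat treatment (finishes hour 15). The controlling bound is hour 22, so dimensional inspection finishes at 22 + 4 = hour 26.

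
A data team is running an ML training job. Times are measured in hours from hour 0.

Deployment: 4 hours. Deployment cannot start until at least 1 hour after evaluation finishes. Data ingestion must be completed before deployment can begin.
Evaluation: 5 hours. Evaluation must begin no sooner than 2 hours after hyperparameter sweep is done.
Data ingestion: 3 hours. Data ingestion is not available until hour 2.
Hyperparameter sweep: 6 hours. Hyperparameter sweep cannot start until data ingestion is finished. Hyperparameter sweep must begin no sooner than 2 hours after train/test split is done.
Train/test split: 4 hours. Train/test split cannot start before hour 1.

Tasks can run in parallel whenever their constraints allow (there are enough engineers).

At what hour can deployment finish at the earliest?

After its own release at hour 1, train/test split can start at hour 1 and finishes at hour 5.
After its own release at hour 2, data ingestion can start at hour 2 and finishes at hour 5.
Hyperparameter sweep has to wait for data ingestion (finishes hour 5); train/test split (finishes hour 5, plus 2-hour gap → hour 7). The latest of these is hour 7, so hyperparameter sweep runs hour 7 to 7 + 6 = hour 13.
Evaluation cannot begin until hyperparameter sweep (finishes hour 13, plus 2-hour gap → hour 15). It runs from hour 15 to 15 + 5 = hour 20.
Deployment cannot start until evaluation (finishes hour 20, plus 1-hour gap → hour 21); data ingestion (finishes hour 5). The controlling bound is hour 21, so deployment finishes at 21 + 4 = hour 25.

25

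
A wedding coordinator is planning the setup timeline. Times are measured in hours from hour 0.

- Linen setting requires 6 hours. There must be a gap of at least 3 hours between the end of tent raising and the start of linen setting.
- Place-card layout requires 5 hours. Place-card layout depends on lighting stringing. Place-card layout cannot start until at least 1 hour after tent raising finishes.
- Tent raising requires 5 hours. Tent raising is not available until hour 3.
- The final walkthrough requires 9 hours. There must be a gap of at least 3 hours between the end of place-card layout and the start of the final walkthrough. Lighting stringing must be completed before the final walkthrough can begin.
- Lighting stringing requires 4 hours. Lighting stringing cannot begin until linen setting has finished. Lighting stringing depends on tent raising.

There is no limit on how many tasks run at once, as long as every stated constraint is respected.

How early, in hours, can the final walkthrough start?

Tent raising cannot begin until its own release at hour 3. It runs from hour 3 to 3 + 5 = hour 8.
After tent raising (finishes hour 8, plus 3-hour gap → hour 11), linen setting can start at hour 11 and finishes at hour 17.
For lighting stringing: linen setting (finishes hour 17); tent raising (finishes hour 8). Taking the maximum gives a start of hour 17, and it finishes at 17 + 4 = hour 21.
Place-card layout needs all of lighting stringing (finishes hour 21); tent raising (finishes hour 8, plus 1-hour gap → hour 9). That puts its earliest start at hour 21; it finishes at 21 + 5 = hour 26.
The final walkthrough waits on place-card layout (finishes hour 26, plus 3-hour gap → hour 29); lighting stringing (finishes hour 21). The latest of these is hour 29, which is the earliest the final walkthrough can start.

29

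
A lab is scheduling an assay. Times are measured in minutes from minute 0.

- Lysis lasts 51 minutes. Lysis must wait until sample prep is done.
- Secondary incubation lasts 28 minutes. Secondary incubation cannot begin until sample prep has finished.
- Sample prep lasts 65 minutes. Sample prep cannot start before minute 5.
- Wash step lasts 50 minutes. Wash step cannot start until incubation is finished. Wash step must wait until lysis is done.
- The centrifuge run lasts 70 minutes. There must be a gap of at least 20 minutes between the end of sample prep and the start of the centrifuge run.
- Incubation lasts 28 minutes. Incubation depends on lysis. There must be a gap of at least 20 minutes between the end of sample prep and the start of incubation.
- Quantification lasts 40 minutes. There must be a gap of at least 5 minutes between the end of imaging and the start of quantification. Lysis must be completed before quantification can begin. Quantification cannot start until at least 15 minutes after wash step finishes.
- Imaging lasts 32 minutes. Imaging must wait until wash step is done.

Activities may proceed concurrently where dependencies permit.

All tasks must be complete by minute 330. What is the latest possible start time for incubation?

175

Nothing follows quantification; the deadline of minute 330 is its only limit. It must start by 330 − 40 = minute 290.
Imaging must finish before quantification (must start by minute 290, minus 5-minute gap → minute 285). With a 32-minute duration, imaging must start by 285 − 32 = minute 253.
Wash step must finish in time for imaging (must start by minute 253); quantification (must start by minute 290, minus 15-minute gap → minute 275). The tightest is minute 253, so wash step must start by 253 − 50 = minute 203.
Incubation must finish before wash step (must start by minute 203). With a 28-minute duration, incubation must start by 203 − 28 = minute 175.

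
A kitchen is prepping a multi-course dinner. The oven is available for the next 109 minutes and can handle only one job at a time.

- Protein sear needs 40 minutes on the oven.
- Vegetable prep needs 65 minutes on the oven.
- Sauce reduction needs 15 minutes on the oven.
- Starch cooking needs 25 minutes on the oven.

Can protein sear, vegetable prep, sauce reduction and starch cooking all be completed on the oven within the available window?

No

Running back to back, the jobs need 40 + 65 + 15 + 25 = 145 minutes on the oven.
Since 145 > 109, they cannot all fit.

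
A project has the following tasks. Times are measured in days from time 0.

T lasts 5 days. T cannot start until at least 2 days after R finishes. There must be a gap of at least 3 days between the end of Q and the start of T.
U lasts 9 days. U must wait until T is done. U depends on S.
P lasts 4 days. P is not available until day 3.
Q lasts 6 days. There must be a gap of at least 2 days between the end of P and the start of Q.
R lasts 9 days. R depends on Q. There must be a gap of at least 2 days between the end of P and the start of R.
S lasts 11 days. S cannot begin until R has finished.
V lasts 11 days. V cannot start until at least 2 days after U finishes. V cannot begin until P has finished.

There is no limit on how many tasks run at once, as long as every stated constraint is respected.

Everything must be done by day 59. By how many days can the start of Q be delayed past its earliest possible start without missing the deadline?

P cannot begin until its own release at day 3. It runs from day 3 to 3 + 4 = day 7.
Q waits on P (finishes day 7, plus 2-day gap → day 9), so it starts at day 9 and finishes at 9 + 6 = day 15.

Working backward from the deadline:
V must finish by day 59; it takes 11 days, so it must start by 59 − 11 = day 48.
U feeds into V (must start by day 48, minus 2-day gap → day 46); so U must finish by day 46 and therefore start by day 37.
S must finish before U (must start by day 37). With an 11-day duration, S must start by 37 − 11 = day 26.
T has to be done before U (must start by day 37). That means finishing by day 37, i.e. starting by 37 − 5 = day 32.
R must finish in time for S (must start by day 26); T (must start by day 32, minus 2-day gap → day 30). The tightest is day 26, so R must start by 26 − 9 = day 17.
Q must finish in time for R (must start by day 17); T (must start by day 32, minus 3-day gap → day 29). The tightest is day 17, so Q must start by 17 − 6 = day 11.
So Q can start as early as day 9 and as late as day 11, giving 11 − 9 = 2 days of slack.

2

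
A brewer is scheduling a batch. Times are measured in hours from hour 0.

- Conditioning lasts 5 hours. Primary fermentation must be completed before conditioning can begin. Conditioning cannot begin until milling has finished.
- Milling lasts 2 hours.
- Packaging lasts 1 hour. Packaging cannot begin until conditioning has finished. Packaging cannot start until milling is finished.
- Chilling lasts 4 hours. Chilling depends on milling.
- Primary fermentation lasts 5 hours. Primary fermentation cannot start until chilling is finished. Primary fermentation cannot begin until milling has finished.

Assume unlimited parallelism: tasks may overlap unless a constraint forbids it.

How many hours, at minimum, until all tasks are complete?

Milling can start immediately at hour 0; it finishes at hour 2.
Chilling waits on milling (finishes hour 2), so it starts at hour 2 and finishes at 2 + 4 = hour 6.
Primary fermentation needs all of chilling (finishes hour 6); milling (finishes hour 2). That puts its earliest start at hour 6; it finishes at 6 + 5 = hour 11.
Conditioning needs all of primary fermentation (finishes hour 11); milling (finishes hour 2). That puts its earliest start at hour 11; it finishes at 11 + 5 = hour 16.
Packaging cannot start until conditioning (finishes hour 16); milling (finishes hour 2). The controlling bound is hour 16, so packaging finishes at 16 + 1 = hour 17.
All tasks are finished once the last one completes. Finish times: Milling at 2, Chilling at 6, Primary fermentation at 11, Conditioning at 16, Packaging at 17. The latest is hour 17.

17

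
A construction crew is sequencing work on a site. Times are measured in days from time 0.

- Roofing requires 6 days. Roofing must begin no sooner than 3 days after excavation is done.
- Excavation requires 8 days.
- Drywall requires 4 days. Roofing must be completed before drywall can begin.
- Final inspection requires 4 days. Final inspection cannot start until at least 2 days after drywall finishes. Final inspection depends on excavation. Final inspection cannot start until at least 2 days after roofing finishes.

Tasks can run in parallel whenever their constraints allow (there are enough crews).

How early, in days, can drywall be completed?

21

Excavation can start immediately at day 0; it finishes at day 8.
Roofing waits on excavation (finishes day 8, plus 3-day gap → day 11), so it starts at day 11 and finishes at 11 + 6 = day 17.
Drywall cannot begin until roofing (finishes day 17). It runs from day 17 to 17 + 4 = day 21.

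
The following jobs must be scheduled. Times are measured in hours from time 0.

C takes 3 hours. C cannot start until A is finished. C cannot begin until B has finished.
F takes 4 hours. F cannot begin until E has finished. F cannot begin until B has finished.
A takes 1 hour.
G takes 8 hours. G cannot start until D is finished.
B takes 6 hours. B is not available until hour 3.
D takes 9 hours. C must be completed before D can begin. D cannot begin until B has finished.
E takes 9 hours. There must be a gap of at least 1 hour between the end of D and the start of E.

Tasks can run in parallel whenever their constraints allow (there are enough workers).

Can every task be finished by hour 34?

After its own release at hour 3, B can start at hour 3 and finishes at hour 9.
A has no prerequisites, so it starts at hour 0 and finishes at hour 1.
For C: A (finishes hour 1); B (finishes hour 9). Taking the maximum gives a start of hour 9, and it finishes at 9 + 3 = hour 12.
D has to wait for C (finishes hour 12); B (finishes hour 9). The latest of these is hour 12, so D runs hour 12 to 12 + 9 = hour 21.
G waits on D (finishes hour 21), so it starts at hour 21 and finishes at 21 + 8 = hour 29.
E waits on D (finishes hour 21, plus 1-hour gap → hour 22), so it starts at hour 22 and finishes at 22 + 9 = hour 31.
For F: E (finishes hour 31); B (finishes hour 9). Taking the maximum gives a start of hour 31, and it finishes at 31 + 4 = hour 35.
The earliest everything can be done is hour 35, which is after the deadline of 34, so it is not possible.

No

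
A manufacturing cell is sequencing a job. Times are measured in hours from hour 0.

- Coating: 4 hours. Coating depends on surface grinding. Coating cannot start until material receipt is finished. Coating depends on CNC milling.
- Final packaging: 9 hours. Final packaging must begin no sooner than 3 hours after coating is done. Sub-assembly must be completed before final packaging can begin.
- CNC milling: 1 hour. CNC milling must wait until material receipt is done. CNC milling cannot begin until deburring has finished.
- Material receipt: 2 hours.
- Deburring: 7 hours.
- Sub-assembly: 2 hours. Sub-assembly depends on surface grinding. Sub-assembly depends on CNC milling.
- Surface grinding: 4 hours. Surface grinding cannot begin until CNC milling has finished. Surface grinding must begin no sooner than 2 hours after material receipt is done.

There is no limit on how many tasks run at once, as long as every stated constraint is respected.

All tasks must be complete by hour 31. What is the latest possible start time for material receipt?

Final packaging must finish by hour 31; it takes 9 hours, so it must start by 31 − 9 = hour 22.
Since final packaging (must start by hour 22, minus 3-hour gap → hour 19) depends on it, coating must finish by hour 19. Backing off its 4-hour duration gives a latest start of hour 15.
Sub-assembly has to be done before final packaging (must start by hour 22). That means finishing by hour 22, i.e. starting by 22 − 2 = hour 20.
For surface grinding: coating (must start by hour 15); sub-assembly (must start by hour 20). The most restrictive is hour 15; with a 4-hour duration, surface grinding must start by hour 11.
CNC milling feeds surface grinding (must start by hour 11); coating (must start by hour 15); sub-assembly (must start by hour 20). Taking the minimum, CNC milling must finish by hour 11 and start by 11 − 1 = hour 10.
For material receipt: CNC milling (must start by hour 10); surface grinding (must start by hour 11, minus 2-hour gap → hour 9); coating (must start by hour 15). The most restrictive is hour 9; with a 2-hour duration, material receipt must start by hour 7.

7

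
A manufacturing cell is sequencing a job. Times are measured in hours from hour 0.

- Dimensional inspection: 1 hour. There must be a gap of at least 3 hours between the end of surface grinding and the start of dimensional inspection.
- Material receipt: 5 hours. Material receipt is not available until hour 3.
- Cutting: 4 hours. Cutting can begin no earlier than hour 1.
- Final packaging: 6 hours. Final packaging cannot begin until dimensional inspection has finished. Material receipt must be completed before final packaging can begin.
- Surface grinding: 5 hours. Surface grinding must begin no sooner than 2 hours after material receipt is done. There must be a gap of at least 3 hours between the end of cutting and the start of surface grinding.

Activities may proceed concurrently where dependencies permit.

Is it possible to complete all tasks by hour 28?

Cutting waits on its own release at hour 1, so it starts at hour 1 and finishes at 1 + 4 = hour 5.
Material receipt cannot begin until its own release at hour 3. It runs from hour 3 to 3 + 5 = hour 8.
Surface grinding cannot start until material receipt (finishes hour 8, plus 2-hour gap → hour 10); cutting (finishes hour 5, plus 3-hour gap → hour 8). The controlling bound is hour 10, so surface grinding finishes at 10 + 5 = hour 15.
Dimensional inspection waits on surface grinding (finishes hour 15, plus 3-hour gap → hour 18), so it starts at hour 18 and finishes at 18 + 1 = hour 19.
Final packaging cannot start until dimensional inspection (finishes hour 19); material receipt (finishes hour 8). The controlling bound is hour 19, so final packaging finishes at 19 + 6 = hour 25.
Every task is finished by hour 25, which is no later than the deadline of 28, so the schedule is feasible.

Yes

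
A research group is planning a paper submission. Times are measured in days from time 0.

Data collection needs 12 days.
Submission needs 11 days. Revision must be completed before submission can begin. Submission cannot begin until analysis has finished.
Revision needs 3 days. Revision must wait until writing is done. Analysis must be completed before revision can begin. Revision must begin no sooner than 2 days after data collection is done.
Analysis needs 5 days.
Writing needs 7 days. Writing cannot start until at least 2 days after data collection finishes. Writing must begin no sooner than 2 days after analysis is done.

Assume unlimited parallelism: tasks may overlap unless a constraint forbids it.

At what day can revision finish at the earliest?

24

Nothing blocks analysis, so it runs from day 0 to day 5.
Nothing blocks data collection, so it runs from day 0 to day 12.
Writing needs all of data collection (finishes day 12, plus 2-day gap → day 14); analysis (finishes day 5, plus 2-day gap → day 7). That puts its earliest start at day 14; it finishes at 14 + 7 = day 21.
Revision needs all of writing (finishes day 21); analysis (finishes day 5); data collection (finishes day 12, plus 2-day gap → day 14). That puts its earliest start at day 21; it finishes at 21 + 3 = day 24.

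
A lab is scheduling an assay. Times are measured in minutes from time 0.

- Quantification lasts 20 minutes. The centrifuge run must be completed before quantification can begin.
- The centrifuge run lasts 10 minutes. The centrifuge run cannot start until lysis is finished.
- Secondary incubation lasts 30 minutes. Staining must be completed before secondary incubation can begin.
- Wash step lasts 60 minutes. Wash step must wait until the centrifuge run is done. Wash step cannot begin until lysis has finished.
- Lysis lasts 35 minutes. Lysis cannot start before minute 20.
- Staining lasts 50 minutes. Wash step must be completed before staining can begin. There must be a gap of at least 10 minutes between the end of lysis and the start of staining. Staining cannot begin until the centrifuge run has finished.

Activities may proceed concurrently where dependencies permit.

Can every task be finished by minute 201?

Lysis waits on its own release at minute 20, so it starts at minute 20 and finishes at 20 + 35 = minute 55.
The centrifuge run cannot begin until lysis (finishes minute 55). It runs from minute 55 to 55 + 10 = minute 65.
Quantification waits on the centrifuge run (finishes minute 65), so it starts at minute 65 and finishes at 65 + 20 = minute 85.
For wash step: the centrifuge run (finishes minute 65); lysis (finishes minute 55). Taking the maximum gives a start of minute 65, and it finishes at 65 + 60 = minute 125.
For staining: wash step (finishes minute 125); lysis (finishes minute 55, plus 10-minute gap → minute 65); the centrifuge run (finishes minute 65). Taking the maximum gives a start of minute 125, and it finishes at 125 + 50 = minute 175.
Secondary incubation cannot begin until staining (finishes minute 175). It runs from minute 175 to 175 + 30 = minute 205.
The earliest everything can be done is minute 205, which is after the deadline of 201, so it is not possible.

No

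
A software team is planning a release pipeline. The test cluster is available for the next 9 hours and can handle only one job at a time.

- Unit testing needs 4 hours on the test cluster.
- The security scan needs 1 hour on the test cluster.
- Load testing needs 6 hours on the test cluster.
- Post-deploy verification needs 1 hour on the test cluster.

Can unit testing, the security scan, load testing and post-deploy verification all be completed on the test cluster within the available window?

Running back to back, the jobs need 4 + 1 + 6 + 1 = 12 hours on the test cluster.
Since 12 > 9, they cannot all fit.

No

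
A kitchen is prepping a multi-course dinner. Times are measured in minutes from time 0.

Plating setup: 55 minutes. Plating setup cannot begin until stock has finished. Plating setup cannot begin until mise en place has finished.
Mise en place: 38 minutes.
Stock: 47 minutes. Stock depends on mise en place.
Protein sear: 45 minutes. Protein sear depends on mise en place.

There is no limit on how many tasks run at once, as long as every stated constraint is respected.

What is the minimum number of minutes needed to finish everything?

Mise en place can start immediately at minute 0; it finishes at minute 38.
Protein sear cannot begin until mise en place (finishes minute 38). It runs from minute 38 to 38 + 45 = minute 83.
Stock cannot begin until mise en place (finishes minute 38). It runs from minute 38 to 38 + 47 = minute 85.
Plating setup cannot start until stock (finishes minute 85); mise en place (finishes minute 38). The controlling bound is minute 85, so plating setup finishes at 85 + 55 = minute 140.
All tasks are finished once the last one completes. Finish times: Mise en place at 38, Stock at 85, Protein sear at 83, Plating setup at 140. The latest is minute 140.

140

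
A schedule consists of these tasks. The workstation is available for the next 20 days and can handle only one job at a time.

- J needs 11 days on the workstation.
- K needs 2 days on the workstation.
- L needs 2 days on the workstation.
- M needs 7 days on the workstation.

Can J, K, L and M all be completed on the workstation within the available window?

Running back to back, the jobs need 11 + 2 + 2 + 7 = 22 days on the workstation.
Since 22 > 20, they cannot all fit.

No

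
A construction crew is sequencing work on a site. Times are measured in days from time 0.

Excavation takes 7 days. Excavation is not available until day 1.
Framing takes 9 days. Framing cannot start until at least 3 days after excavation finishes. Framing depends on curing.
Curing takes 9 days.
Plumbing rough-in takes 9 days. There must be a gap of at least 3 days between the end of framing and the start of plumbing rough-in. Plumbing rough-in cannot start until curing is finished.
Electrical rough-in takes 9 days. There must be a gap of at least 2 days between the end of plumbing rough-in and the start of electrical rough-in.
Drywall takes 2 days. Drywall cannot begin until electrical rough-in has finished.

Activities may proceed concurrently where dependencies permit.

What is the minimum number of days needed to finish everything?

45

Nothing blocks curing, so it runs from day 0 to day 9.
Excavation cannot begin until its own release at day 1. It runs from day 1 to 1 + 7 = day 8.
Framing needs all of excavation (finishes day 8, plus 3-day gap → day 11); curing (finishes day 9). That puts its earliest start at day 11; it finishes at 11 + 9 = day 20.
Plumbing rough-in has to wait for framing (finishes day 20, plus 3-day gap → day 23); curing (finishes day 9). The latest of these is day 23, so plumbing rough-in runs day 23 to 23 + 9 = day 32.
Electrical rough-in cannot begin until plumbing rough-in (finishes day 32, plus 2-day gap → day 34). It runs from day 34 to 34 + 9 = day 43.
After electrical rough-in (finishes day 43), drywall can start at day 43 and finishes at day 45.
All tasks are finished once the last one completes. Finish times: Excavation at 8, Curing at 9, Framing at 20, Plumbing rough-in at 32, Electrical rough-in at 43, Drywall at 45. The latest is day 45.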